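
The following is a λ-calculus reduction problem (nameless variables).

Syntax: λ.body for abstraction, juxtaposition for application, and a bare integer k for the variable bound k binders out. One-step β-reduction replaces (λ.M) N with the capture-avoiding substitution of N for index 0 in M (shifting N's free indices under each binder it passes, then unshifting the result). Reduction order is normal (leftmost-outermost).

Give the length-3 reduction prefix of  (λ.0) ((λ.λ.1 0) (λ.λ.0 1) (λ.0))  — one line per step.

  start: (λ.0) ((λ.λ.1 0) (λ.λ.0 1) (λ.0))
  step 1: (λ.λ.1 0) (λ.λ.0 1) (λ.0)
  step 2: (λ.(λ.λ.0 1) 0) (λ.0)
  step 3: (λ.λ.0 1) (λ.0)

Answer: after 3 steps: (λ.λ.0 1) (λ.0)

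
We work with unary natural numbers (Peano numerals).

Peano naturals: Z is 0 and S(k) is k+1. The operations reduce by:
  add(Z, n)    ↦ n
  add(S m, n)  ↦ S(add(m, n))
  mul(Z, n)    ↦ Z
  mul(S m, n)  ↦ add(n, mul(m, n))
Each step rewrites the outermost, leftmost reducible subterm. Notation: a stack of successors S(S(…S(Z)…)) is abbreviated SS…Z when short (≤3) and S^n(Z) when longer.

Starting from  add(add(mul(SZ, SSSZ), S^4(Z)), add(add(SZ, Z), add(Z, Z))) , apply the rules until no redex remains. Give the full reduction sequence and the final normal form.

Answer: normal form = S^8(Z)  (in 23 steps)

Derivation:
  start: add(add(mul(SZ, SSSZ), S^4(Z)), add(add(SZ, Z), add(Z, Z)))
  →1  add(add(add(SSSZ, mul(Z, SSSZ)), S^4(Z)), add(add(SZ, Z), add(Z, Z)))
  →2  add(add(S(add(SSZ, mul(Z, SSSZ))), S^4(Z)), add(add(SZ, Z), add(Z, Z)))
  →3  add(S(add(add(SSZ, mul(Z, SSSZ)), S^4(Z))), add(add(SZ, Z), add(Z, Z)))
  →4  S(add(add(add(SSZ, mul(Z, SSSZ)), S^4(Z)), add(add(SZ, Z), add(Z, Z))))
  →5  S(add(add(S(add(SZ, mul(Z, SSSZ))), S^4(Z)), add(add(SZ, Z), add(Z, Z))))
  →6  S(add(S(add(add(SZ, mul(Z, SSSZ)), S^4(Z))), add(add(SZ, Z), add(Z, Z))))
  →7  S(S(add(add(add(SZ, mul(Z, SSSZ)), S^4(Z)), add(add(SZ, Z), add(Z, Z)))))
  →8  S(S(add(add(S(add(Z, mul(Z, SSSZ))), S^4(Z)), add(add(SZ, Z), add(Z, Z)))))
  →9  S(S(add(S(add(add(Z, mul(Z, SSSZ)), S^4(Z))), add(add(SZ, Z), add(Z, Z)))))
  →10  S(S(S(add(add(add(Z, mul(Z, SSSZ)), S^4(Z)), add(add(SZ, Z), add(Z, Z))))))
  →11  S(S(S(add(add(mul(Z, SSSZ), S^4(Z)), add(add(SZ, Z), add(Z, Z))))))
  →12  S(S(S(add(add(Z, S^4(Z)), add(add(SZ, Z), add(Z, Z))))))
  →13  S(S(S(add(S^4(Z), add(add(SZ, Z), add(Z, Z))))))
  →14  S(S(S(S(add(SSSZ, add(add(SZ, Z), add(Z, Z)))))))
  →15  S(S(S(S(S(add(SSZ, add(add(SZ, Z), add(Z, Z))))))))
  →16  S(S(S(S(S(S(add(SZ, add(add(SZ, Z), add(Z, Z)))))))))
  →17  S(S(S(S(S(S(S(add(Z, add(add(SZ, Z), add(Z, Z))))))))))
  →18  S(S(S(S(S(S(S(add(add(SZ, Z), add(Z, Z)))))))))
  →19  S(S(S(S(S(S(S(add(S(add(Z, Z)), add(Z, Z)))))))))
  →20  S(S(S(S(S(S(S(S(add(add(Z, Z), add(Z, Z))))))))))
  →21  S(S(S(S(S(S(S(S(add(Z, add(Z, Z))))))))))
  →22  S(S(S(S(S(S(S(S(add(Z, Z)))))))))
  →23  S^8(Z)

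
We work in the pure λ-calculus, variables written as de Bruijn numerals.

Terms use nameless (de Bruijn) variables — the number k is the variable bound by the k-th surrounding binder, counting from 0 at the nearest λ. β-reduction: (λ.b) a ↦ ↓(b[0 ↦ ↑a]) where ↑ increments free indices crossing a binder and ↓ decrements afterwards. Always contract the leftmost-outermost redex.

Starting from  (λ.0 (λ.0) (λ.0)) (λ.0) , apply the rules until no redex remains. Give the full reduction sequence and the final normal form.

Answer: normal form = λ.0  (in 3 steps)

Working:
  start: (λ.0 (λ.0) (λ.0)) (λ.0)
  step 1: (λ.0) (λ.0) (λ.0)
  step 2: (λ.0) (λ.0)
  step 3: λ.0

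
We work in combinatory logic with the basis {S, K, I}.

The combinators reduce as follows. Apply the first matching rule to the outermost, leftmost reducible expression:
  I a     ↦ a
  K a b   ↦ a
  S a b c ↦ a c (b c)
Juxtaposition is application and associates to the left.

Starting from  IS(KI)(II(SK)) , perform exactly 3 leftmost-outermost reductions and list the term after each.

  start: IS(KI)(II(SK))
  →1  S(KI)(II(SK))
  →2  S(KI)(I(SK))
  →3  S(KI)(SK)

Answer: after 3 steps: S(KI)(SK)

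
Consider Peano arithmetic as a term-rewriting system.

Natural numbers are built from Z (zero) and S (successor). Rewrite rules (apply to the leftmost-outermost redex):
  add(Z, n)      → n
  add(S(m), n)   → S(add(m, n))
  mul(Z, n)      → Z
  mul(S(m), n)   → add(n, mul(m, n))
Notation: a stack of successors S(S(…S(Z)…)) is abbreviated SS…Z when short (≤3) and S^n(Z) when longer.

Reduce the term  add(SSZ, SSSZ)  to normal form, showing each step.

  start: add(SSZ, SSSZ)
  [1] S(add(SZ, SSSZ))
  [2] S(S(add(Z, SSSZ)))
  [3] S^5(Z)

Answer: normal form = S^5(Z)  (in 3 steps)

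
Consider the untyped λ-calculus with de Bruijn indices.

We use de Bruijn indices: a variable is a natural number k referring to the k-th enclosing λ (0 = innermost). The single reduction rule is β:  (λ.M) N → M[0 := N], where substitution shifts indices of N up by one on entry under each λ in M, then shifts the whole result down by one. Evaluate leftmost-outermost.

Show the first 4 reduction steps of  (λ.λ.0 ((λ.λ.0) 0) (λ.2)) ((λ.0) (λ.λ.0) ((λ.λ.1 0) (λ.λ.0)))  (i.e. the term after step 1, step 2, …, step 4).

Answer: after 4 steps: λ.0 (λ.0) (λ.λ.0)

Reduction:
  start: (λ.λ.0 ((λ.λ.0) 0) (λ.2)) ((λ.0) (λ.λ.0) ((λ.λ.1 0) (λ.λ.0)))
  step 1: λ.0 ((λ.λ.0) 0) (λ.(λ.0) (λ.λ.0) ((λ.λ.1 0) (λ.λ.0)))
  step 2: λ.0 (λ.0) (λ.(λ.0) (λ.λ.0) ((λ.λ.1 0) (λ.λ.0)))
  step 3: λ.0 (λ.0) (λ.(λ.λ.0) ((λ.λ.1 0) (λ.λ.0)))
  step 4: λ.0 (λ.0) (λ.λ.0)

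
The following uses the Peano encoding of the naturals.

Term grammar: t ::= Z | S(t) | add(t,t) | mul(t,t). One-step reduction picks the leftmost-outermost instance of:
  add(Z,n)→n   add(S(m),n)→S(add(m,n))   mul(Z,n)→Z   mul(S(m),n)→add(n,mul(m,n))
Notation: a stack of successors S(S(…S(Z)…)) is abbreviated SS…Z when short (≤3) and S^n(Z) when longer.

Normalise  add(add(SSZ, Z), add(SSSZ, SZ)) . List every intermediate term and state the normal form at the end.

  start: add(add(SSZ, Z), add(SSSZ, SZ))
  step 1: add(S(add(SZ, Z)), add(SSSZ, SZ))
  step 2: S(add(add(SZ, Z), add(SSSZ, SZ)))
  step 3: S(add(S(add(Z, Z)), add(SSSZ, SZ)))
  step 4: S(S(add(add(Z, Z), add(SSSZ, SZ))))
  step 5: S(S(add(Z, add(SSSZ, SZ))))
  step 6: S(S(add(SSSZ, SZ)))
  step 7: S(S(S(add(SSZ, SZ))))
  step 8: S(S(S(S(add(SZ, SZ)))))
  step 9: S(S(S(S(S(add(Z, SZ))))))
  step 10: S^6(Z)

Answer: normal form = S^6(Z)  (in 10 steps)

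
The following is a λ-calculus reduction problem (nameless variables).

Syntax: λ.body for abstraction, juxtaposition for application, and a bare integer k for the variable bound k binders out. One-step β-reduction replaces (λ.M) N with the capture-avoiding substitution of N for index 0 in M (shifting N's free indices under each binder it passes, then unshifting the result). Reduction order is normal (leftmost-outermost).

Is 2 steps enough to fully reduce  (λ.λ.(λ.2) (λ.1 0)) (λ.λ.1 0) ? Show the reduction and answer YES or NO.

  start: (λ.λ.(λ.2) (λ.1 0)) (λ.λ.1 0)
  →1  λ.(λ.λ.λ.1 0) (λ.1 0)
  →2  λ.λ.λ.1 0

Answer: YES — reaches normal form λ.λ.λ.1 0 in 2 ≤ 2 steps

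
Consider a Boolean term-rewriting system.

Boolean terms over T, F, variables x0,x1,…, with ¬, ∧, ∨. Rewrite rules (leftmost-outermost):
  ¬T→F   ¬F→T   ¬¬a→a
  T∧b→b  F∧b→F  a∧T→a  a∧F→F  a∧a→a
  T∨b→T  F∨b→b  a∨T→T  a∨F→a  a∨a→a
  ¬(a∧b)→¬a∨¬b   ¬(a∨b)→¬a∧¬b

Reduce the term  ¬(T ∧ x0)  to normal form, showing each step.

  start: ¬(T ∧ x0)
  [1] ¬T ∨ ¬x0
  [2] F ∨ ¬x0
  [3] ¬x0

Answer: normal form = ¬x0  (in 3 steps)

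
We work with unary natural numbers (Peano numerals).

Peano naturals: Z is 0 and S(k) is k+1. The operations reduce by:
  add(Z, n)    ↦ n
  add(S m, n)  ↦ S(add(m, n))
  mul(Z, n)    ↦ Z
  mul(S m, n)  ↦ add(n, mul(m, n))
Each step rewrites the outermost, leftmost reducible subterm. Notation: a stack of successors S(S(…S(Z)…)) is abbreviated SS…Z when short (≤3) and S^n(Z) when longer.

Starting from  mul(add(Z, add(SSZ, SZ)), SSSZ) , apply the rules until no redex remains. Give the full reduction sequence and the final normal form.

Answer: normal form = S^9(Z)  (in 20 steps)

Working:
  start: mul(add(Z, add(SSZ, SZ)), SSSZ)
  step 1: mul(add(SSZ, SZ), SSSZ)
  step 2: mul(S(add(SZ, SZ)), SSSZ)
  step 3: add(SSSZ, mul(add(SZ, SZ), SSSZ))
  step 4: S(add(SSZ, mul(add(SZ, SZ), SSSZ)))
  step 5: S(S(add(SZ, mul(add(SZ, SZ), SSSZ))))
  step 6: S(S(S(add(Z, mul(add(SZ, SZ), SSSZ)))))
  step 7: S(S(S(mul(add(SZ, SZ), SSSZ))))
  step 8: S(S(S(mul(S(add(Z, SZ)), SSSZ))))
  step 9: S(S(S(add(SSSZ, mul(add(Z, SZ), SSSZ)))))
  step 10: S(S(S(S(add(SSZ, mul(add(Z, SZ), SSSZ))))))
  step 11: S(S(S(S(S(add(SZ, mul(add(Z, SZ), SSSZ)))))))
  step 12: S(S(S(S(S(S(add(Z, mul(add(Z, SZ), SSSZ))))))))
  step 13: S(S(S(S(S(S(mul(add(Z, SZ), SSSZ)))))))
  step 14: S(S(S(S(S(S(mul(SZ, SSSZ)))))))
  step 15: S(S(S(S(S(S(add(SSSZ, mul(Z, SSSZ))))))))
  step 16: S(S(S(S(S(S(S(add(SSZ, mul(Z, SSSZ)))))))))
  step 17: S(S(S(S(S(S(S(S(add(SZ, mul(Z, SSSZ))))))))))
  step 18: S(S(S(S(S(S(S(S(S(add(Z, mul(Z, SSSZ)))))))))))
  step 19: S(S(S(S(S(S(S(S(S(mul(Z, SSSZ))))))))))
  step 20: S^9(Z)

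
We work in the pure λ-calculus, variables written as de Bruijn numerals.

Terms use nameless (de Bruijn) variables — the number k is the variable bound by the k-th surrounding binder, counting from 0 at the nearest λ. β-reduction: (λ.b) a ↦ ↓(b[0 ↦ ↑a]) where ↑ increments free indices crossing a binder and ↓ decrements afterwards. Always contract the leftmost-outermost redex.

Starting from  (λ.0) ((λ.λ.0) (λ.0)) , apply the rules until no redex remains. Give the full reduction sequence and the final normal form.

  start: (λ.0) ((λ.λ.0) (λ.0))
  →1  (λ.λ.0) (λ.0)
  →2  λ.0

Answer: normal form = λ.0  (in 2 steps)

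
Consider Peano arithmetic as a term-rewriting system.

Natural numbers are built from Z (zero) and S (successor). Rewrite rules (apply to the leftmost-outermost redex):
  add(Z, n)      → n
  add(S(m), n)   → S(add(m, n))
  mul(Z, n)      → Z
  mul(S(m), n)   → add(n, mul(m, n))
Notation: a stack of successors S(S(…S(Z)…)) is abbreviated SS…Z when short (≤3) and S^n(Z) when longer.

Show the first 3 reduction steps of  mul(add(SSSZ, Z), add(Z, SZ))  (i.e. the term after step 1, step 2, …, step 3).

  start: mul(add(SSSZ, Z), add(Z, SZ))
  step 1: mul(S(add(SSZ, Z)), add(Z, SZ))
  step 2: add(add(Z, SZ), mul(add(SSZ, Z), add(Z, SZ)))
  step 3: add(SZ, mul(add(SSZ, Z), add(Z, SZ)))

Answer: after 3 steps: add(SZ, mul(add(SSZ, Z), add(Z, SZ)))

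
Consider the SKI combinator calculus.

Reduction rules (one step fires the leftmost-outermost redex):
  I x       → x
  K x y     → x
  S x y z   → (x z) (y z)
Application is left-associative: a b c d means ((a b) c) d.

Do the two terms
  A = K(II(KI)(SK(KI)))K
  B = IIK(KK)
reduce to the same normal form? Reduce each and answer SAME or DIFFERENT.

Answer: DIFFERENT — A ⇓ I, B ⇓ K(KK)

Working:
Term A:
  start: K(II(KI)(SK(KI)))K
  [1] II(KI)(SK(KI))
  [2] I(KI)(SK(KI))
  [3] KI(SK(KI))
  [4] I

Term B:
  start: IIK(KK)
  [1] IK(KK)
  [2] K(KK)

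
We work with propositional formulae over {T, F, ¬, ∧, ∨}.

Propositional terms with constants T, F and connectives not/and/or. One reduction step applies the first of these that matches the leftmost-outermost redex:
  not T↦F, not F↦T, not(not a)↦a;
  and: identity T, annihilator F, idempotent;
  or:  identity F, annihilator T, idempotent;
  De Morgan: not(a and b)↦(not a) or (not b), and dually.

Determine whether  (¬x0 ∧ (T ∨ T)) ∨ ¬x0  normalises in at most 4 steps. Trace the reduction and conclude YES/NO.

Answer: YES — reaches normal form ¬x0 in 3 ≤ 4 steps

Working:
  start: (¬x0 ∧ (T ∨ T)) ∨ ¬x0
  →1  (¬x0 ∧ T) ∨ ¬x0
  →2  ¬x0 ∨ ¬x0
  →3  ¬x0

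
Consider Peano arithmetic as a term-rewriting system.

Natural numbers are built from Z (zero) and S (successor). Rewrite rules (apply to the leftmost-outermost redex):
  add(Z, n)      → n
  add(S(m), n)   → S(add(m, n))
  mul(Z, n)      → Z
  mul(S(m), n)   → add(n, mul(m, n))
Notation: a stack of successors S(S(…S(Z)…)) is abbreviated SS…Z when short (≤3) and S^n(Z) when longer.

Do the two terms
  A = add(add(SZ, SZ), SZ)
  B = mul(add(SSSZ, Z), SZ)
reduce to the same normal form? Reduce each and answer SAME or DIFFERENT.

Answer: SAME — A ⇓ SSSZ, B ⇓ SSSZ

Working:
Term A:
  start: add(add(SZ, SZ), SZ)
  [1] add(S(add(Z, SZ)), SZ)
  [2] S(add(add(Z, SZ), SZ))
  [3] S(add(SZ, SZ))
  [4] S(S(add(Z, SZ)))
  [5] SSSZ

Term B:
  start: mul(add(SSSZ, Z), SZ)
  [1] mul(S(add(SSZ, Z)), SZ)
  [2] add(SZ, mul(add(SSZ, Z), SZ))
  [3] S(add(Z, mul(add(SSZ, Z), SZ)))
  [4] S(mul(add(SSZ, Z), SZ))
  [5] S(mul(S(add(SZ, Z)), SZ))
  [6] S(add(SZ, mul(add(SZ, Z), SZ)))
  [7] S(S(add(Z, mul(add(SZ, Z), SZ))))
  [8] S(S(mul(add(SZ, Z), SZ)))
  [9] S(S(mul(S(add(Z, Z)), SZ)))
  [10] S(S(add(SZ, mul(add(Z, Z), SZ))))
  [11] S(S(S(add(Z, mul(add(Z, Z), SZ)))))
  [12] S(S(S(mul(add(Z, Z), SZ))))
  [13] S(S(S(mul(Z, SZ))))
  [14] SSSZ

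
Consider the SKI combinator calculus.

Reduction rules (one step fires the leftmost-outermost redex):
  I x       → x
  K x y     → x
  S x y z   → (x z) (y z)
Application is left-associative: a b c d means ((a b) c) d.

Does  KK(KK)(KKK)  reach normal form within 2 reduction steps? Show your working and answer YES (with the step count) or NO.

  start: KK(KK)(KKK)
  step 1: K(KKK)
  step 2: KK

Answer: YES — reaches normal form KK in 2 ≤ 2 steps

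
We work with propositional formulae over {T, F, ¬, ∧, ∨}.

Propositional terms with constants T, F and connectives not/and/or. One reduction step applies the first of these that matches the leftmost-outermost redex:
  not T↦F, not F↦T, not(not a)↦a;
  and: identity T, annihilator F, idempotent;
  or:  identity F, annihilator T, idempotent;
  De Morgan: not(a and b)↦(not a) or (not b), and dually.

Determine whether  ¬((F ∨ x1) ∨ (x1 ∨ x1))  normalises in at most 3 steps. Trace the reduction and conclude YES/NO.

Answer: NO — after 3 steps the term is (T ∧ ¬x1) ∧ ¬(x1 ∨ x1), not yet normal

Working:
  start: ¬((F ∨ x1) ∨ (x1 ∨ x1))
  →1  ¬(F ∨ x1) ∧ ¬(x1 ∨ x1)
  →2  (¬F ∧ ¬x1) ∧ ¬(x1 ∨ x1)
  →3  (T ∧ ¬x1) ∧ ¬(x1 ∨ x1)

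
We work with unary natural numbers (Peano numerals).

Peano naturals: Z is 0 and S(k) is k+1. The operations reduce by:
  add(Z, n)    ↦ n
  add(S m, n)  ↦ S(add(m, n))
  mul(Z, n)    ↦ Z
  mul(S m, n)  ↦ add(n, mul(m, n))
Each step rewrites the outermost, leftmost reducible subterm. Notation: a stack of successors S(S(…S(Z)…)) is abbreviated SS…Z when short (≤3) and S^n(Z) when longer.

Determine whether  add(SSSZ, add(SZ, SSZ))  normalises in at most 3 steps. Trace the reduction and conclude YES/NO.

  start: add(SSSZ, add(SZ, SSZ))
  [1] S(add(SSZ, add(SZ, SSZ)))
  [2] S(S(add(SZ, add(SZ, SSZ))))
  [3] S(S(S(add(Z, add(SZ, SSZ)))))

Answer: NO — after 3 steps the term is S(S(S(add(Z, add(SZ, SSZ))))), not yet normal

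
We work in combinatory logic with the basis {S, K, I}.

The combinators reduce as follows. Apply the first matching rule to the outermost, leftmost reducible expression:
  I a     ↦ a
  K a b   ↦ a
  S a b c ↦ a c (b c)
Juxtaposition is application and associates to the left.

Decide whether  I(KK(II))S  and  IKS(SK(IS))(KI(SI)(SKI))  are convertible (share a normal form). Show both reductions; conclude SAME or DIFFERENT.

Term A:
  start: I(KK(II))S
  →1  KK(II)S
  →2  KS

Term B:
  start: IKS(SK(IS))(KI(SI)(SKI))
  →1  KS(SK(IS))(KI(SI)(SKI))
  →2  S(KI(SI)(SKI))
  →3  S(I(SKI))
  →4  S(SKI)

Answer: DIFFERENT — A ⇓ KS, B ⇓ S(SKI)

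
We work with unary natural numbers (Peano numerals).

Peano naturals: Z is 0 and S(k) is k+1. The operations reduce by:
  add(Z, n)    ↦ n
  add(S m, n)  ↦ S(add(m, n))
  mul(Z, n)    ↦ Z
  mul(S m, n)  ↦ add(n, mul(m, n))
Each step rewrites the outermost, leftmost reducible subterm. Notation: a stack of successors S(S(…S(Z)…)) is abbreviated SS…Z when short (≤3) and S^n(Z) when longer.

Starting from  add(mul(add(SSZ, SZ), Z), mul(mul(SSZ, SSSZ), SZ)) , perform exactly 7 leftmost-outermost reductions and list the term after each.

Answer: after 7 steps: add(mul(SZ, Z), mul(mul(SSZ, SSSZ), SZ))

Reduction:
  start: add(mul(add(SSZ, SZ), Z), mul(mul(SSZ, SSSZ), SZ))
  →1  add(mul(S(add(SZ, SZ)), Z), mul(mul(SSZ, SSSZ), SZ))
  →2  add(add(Z, mul(add(SZ, SZ), Z)), mul(mul(SSZ, SSSZ), SZ))
  →3  add(mul(add(SZ, SZ), Z), mul(mul(SSZ, SSSZ), SZ))
  →4  add(mul(S(add(Z, SZ)), Z), mul(mul(SSZ, SSSZ), SZ))
  →5  add(add(Z, mul(add(Z, SZ), Z)), mul(mul(SSZ, SSSZ), SZ))
  →6  add(mul(add(Z, SZ), Z), mul(mul(SSZ, SSSZ), SZ))
  →7  add(mul(SZ, Z), mul(mul(SSZ, SSSZ), SZ))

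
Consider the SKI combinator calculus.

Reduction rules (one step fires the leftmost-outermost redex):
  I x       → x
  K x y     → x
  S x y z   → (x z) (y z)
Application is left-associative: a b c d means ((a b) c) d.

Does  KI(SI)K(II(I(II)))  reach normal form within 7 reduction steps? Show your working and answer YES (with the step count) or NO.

  start: KI(SI)K(II(I(II)))
  [1] IK(II(I(II)))
  [2] K(II(I(II)))
  [3] K(I(I(II)))
  [4] K(I(II))
  [5] K(II)
  [6] KI

Answer: YES — reaches normal form KI in 6 ≤ 7 steps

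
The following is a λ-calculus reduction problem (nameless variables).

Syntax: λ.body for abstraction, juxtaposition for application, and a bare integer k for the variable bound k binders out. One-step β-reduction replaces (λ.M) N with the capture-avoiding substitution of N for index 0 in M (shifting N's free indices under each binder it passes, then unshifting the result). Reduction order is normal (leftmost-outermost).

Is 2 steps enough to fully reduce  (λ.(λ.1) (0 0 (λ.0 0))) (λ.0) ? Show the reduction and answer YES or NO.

Answer: YES — reaches normal form λ.0 in 2 ≤ 2 steps

Reduction:
  start: (λ.(λ.1) (0 0 (λ.0 0))) (λ.0)
  step 1: (λ.λ.0) ((λ.0) (λ.0) (λ.0 0))
  step 2: λ.0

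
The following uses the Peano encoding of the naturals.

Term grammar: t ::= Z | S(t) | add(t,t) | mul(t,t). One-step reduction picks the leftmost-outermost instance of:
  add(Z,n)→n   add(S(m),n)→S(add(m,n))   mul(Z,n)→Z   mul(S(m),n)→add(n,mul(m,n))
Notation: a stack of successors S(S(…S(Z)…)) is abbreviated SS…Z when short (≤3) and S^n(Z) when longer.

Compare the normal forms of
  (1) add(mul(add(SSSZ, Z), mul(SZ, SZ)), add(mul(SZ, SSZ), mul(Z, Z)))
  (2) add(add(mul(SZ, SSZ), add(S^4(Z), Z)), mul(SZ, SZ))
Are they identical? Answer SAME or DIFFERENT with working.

Answer: DIFFERENT — A ⇓ S^5(Z), B ⇓ S^7(Z)

Derivation:
Term A:
  start: add(mul(add(SSSZ, Z), mul(SZ, SZ)), add(mul(SZ, SSZ), mul(Z, Z)))
  →1  add(mul(S(add(SSZ, Z)), mul(SZ, SZ)), add(mul(SZ, SSZ), mul(Z, Z)))
  →2  add(add(mul(SZ, SZ), mul(add(SSZ, Z), mul(SZ, SZ))), add(mul(SZ, SSZ), mul(Z, Z)))
  →3  add(add(add(SZ, mul(Z, SZ)), mul(add(SSZ, Z), mul(SZ, SZ))), add(mul(SZ, SSZ), mul(Z, Z)))
  →4  add(add(S(add(Z, mul(Z, SZ))), mul(add(SSZ, Z), mul(SZ, SZ))), add(mul(SZ, SSZ), mul(Z, Z)))
  →5  add(S(add(add(Z, mul(Z, SZ)), mul(add(SSZ, Z), mul(SZ, SZ)))), add(mul(SZ, SSZ), mul(Z, Z)))
  →6  S(add(add(add(Z, mul(Z, SZ)), mul(add(SSZ, Z), mul(SZ, SZ))), add(mul(SZ, SSZ), mul(Z, Z))))
  →7  S(add(add(mul(Z, SZ), mul(add(SSZ, Z), mul(SZ, SZ))), add(mul(SZ, SSZ), mul(Z, Z))))
  →8  S(add(add(Z, mul(add(SSZ, Z), mul(SZ, SZ))), add(mul(SZ, SSZ), mul(Z, Z))))
  →9  S(add(mul(add(SSZ, Z), mul(SZ, SZ)), add(mul(SZ, SSZ), mul(Z, Z))))
  →10  S(add(mul(S(add(SZ, Z)), mul(SZ, SZ)), add(mul(SZ, SSZ), mul(Z, Z))))
  →11  S(add(add(mul(SZ, SZ), mul(add(SZ, Z), mul(SZ, SZ))), add(mul(SZ, SSZ), mul(Z, Z))))
  →12  S(add(add(add(SZ, mul(Z, SZ)), mul(add(SZ, Z), mul(SZ, SZ))), add(mul(SZ, SSZ), mul(Z, Z))))
  →13  S(add(add(S(add(Z, mul(Z, SZ))), mul(add(SZ, Z), mul(SZ, SZ))), add(mul(SZ, SSZ), mul(Z, Z))))
  →14  S(add(S(add(add(Z, mul(Z, SZ)), mul(add(SZ, Z), mul(SZ, SZ)))), add(mul(SZ, SSZ), mul(Z, Z))))
  →15  S(S(add(add(add(Z, mul(Z, SZ)), mul(add(SZ, Z), mul(SZ, SZ))), add(mul(SZ, SSZ), mul(Z, Z)))))
  →16  S(S(add(add(mul(Z, SZ), mul(add(SZ, Z), mul(SZ, SZ))), add(mul(SZ, SSZ), mul(Z, Z)))))
  →17  S(S(add(add(Z, mul(add(SZ, Z), mul(SZ, SZ))), add(mul(SZ, SSZ), mul(Z, Z)))))
  →18  S(S(add(mul(add(SZ, Z), mul(SZ, SZ)), add(mul(SZ, SSZ), mul(Z, Z)))))
  →19  S(S(add(mul(S(add(Z, Z)), mul(SZ, SZ)), add(mul(SZ, SSZ), mul(Z, Z)))))
  →20  S(S(add(add(mul(SZ, SZ), mul(add(Z, Z), mul(SZ, SZ))), add(mul(SZ, SSZ), mul(Z, Z)))))
  →21  S(S(add(add(add(SZ, mul(Z, SZ)), mul(add(Z, Z), mul(SZ, SZ))), add(mul(SZ, SSZ), mul(Z, Z)))))
  →22  S(S(add(add(S(add(Z, mul(Z, SZ))), mul(add(Z, Z), mul(SZ, SZ))), add(mul(SZ, SSZ), mul(Z, Z)))))
  →23  S(S(add(S(add(add(Z, mul(Z, SZ)), mul(add(Z, Z), mul(SZ, SZ)))), add(mul(SZ, SSZ), mul(Z, Z)))))
  →24  S(S(S(add(add(add(Z, mul(Z, SZ)), mul(add(Z, Z), mul(SZ, SZ))), add(mul(SZ, SSZ), mul(Z, Z))))))
  →25  S(S(S(add(add(mul(Z, SZ), mul(add(Z, Z), mul(SZ, SZ))), add(mul(SZ, SSZ), mul(Z, Z))))))
  →26  S(S(S(add(add(Z, mul(add(Z, Z), mul(SZ, SZ))), add(mul(SZ, SSZ), mul(Z, Z))))))
  →27  S(S(S(add(mul(add(Z, Z), mul(SZ, SZ)), add(mul(SZ, SSZ), mul(Z, Z))))))
  →28  S(S(S(add(mul(Z, mul(SZ, SZ)), add(mul(SZ, SSZ), mul(Z, Z))))))
  →29  S(S(S(add(Z, add(mul(SZ, SSZ), mul(Z, Z))))))
  →30  S(S(S(add(mul(SZ, SSZ), mul(Z, Z)))))
  →31  S(S(S(add(add(SSZ, mul(Z, SSZ)), mul(Z, Z)))))
  →32  S(S(S(add(S(add(SZ, mul(Z, SSZ))), mul(Z, Z)))))
  →33  S(S(S(S(add(add(SZ, mul(Z, SSZ)), mul(Z, Z))))))
  →34  S(S(S(S(add(S(add(Z, mul(Z, SSZ))), mul(Z, Z))))))
  →35  S(S(S(S(S(add(add(Z, mul(Z, SSZ)), mul(Z, Z)))))))
  →36  S(S(S(S(S(add(mul(Z, SSZ), mul(Z, Z)))))))
  →37  S(S(S(S(S(add(Z, mul(Z, Z)))))))
  →38  S(S(S(S(S(mul(Z, Z))))))
  →39  S^5(Z)

Term B:
  start: add(add(mul(SZ, SSZ), add(S^4(Z), Z)), mul(SZ, SZ))
  →1  add(add(add(SSZ, mul(Z, SSZ)), add(S^4(Z), Z)), mul(SZ, SZ))
  →2  add(add(S(add(SZ, mul(Z, SSZ))), add(S^4(Z), Z)), mul(SZ, SZ))
  →3  add(S(add(add(SZ, mul(Z, SSZ)), add(S^4(Z), Z))), mul(SZ, SZ))
  →4  S(add(add(add(SZ, mul(Z, SSZ)), add(S^4(Z), Z)), mul(SZ, SZ)))
  →5  S(add(add(S(add(Z, mul(Z, SSZ))), add(S^4(Z), Z)), mul(SZ, SZ)))
  →6  S(add(S(add(add(Z, mul(Z, SSZ)), add(S^4(Z), Z))), mul(SZ, SZ)))
  →7  S(S(add(add(add(Z, mul(Z, SSZ)), add(S^4(Z), Z)), mul(SZ, SZ))))
  →8  S(S(add(add(mul(Z, SSZ), add(S^4(Z), Z)), mul(SZ, SZ))))
  →9  S(S(add(add(Z, add(S^4(Z), Z)), mul(SZ, SZ))))
  →10  S(S(add(add(S^4(Z), Z), mul(SZ, SZ))))
  →11  S(S(add(S(add(SSSZ, Z)), mul(SZ, SZ))))
  →12  S(S(S(add(add(SSSZ, Z), mul(SZ, SZ)))))
  →13  S(S(S(add(S(add(SSZ, Z)), mul(SZ, SZ)))))
  →14  S(S(S(S(add(add(SSZ, Z), mul(SZ, SZ))))))
  →15  S(S(S(S(add(S(add(SZ, Z)), mul(SZ, SZ))))))
  →16  S(S(S(S(S(add(add(SZ, Z), mul(SZ, SZ)))))))
  →17  S(S(S(S(S(add(S(add(Z, Z)), mul(SZ, SZ)))))))
  →18  S(S(S(S(S(S(add(add(Z, Z), mul(SZ, SZ))))))))
  →19  S(S(S(S(S(S(add(Z, mul(SZ, SZ))))))))
  →20  S(S(S(S(S(S(mul(SZ, SZ)))))))
  →21  S(S(S(S(S(S(add(SZ, mul(Z, SZ))))))))
  →22  S(S(S(S(S(S(S(add(Z, mul(Z, SZ)))))))))
  →23  S(S(S(S(S(S(S(mul(Z, SZ))))))))
  →24  S^7(Z)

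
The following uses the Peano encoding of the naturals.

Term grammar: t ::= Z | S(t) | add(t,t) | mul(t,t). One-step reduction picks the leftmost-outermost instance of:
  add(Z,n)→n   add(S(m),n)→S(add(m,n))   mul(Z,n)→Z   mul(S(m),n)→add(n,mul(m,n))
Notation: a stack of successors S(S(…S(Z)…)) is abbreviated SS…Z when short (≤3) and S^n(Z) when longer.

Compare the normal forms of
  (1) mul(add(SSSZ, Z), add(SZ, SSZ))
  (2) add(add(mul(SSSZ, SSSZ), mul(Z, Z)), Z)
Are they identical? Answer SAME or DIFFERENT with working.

Term A:
  start: mul(add(SSSZ, Z), add(SZ, SSZ))
  [1] mul(S(add(SSZ, Z)), add(SZ, SSZ))
  [2] add(add(SZ, SSZ), mul(add(SSZ, Z), add(SZ, SSZ)))
  [3] add(S(add(Z, SSZ)), mul(add(SSZ, Z), add(SZ, SSZ)))
  [4] S(add(add(Z, SSZ), mul(add(SSZ, Z), add(SZ, SSZ))))
  [5] S(add(SSZ, mul(add(SSZ, Z), add(SZ, SSZ))))
  [6] S(S(add(SZ, mul(add(SSZ, Z), add(SZ, SSZ)))))
  [7] S(S(S(add(Z, mul(add(SSZ, Z), add(SZ, SSZ))))))
  [8] S(S(S(mul(add(SSZ, Z), add(SZ, SSZ)))))
  [9] S(S(S(mul(S(add(SZ, Z)), add(SZ, SSZ)))))
  [10] S(S(S(add(add(SZ, SSZ), mul(add(SZ, Z), add(SZ, SSZ))))))
  [11] S(S(S(add(S(add(Z, SSZ)), mul(add(SZ, Z), add(SZ, SSZ))))))
  [12] S(S(S(S(add(add(Z, SSZ), mul(add(SZ, Z), add(SZ, SSZ)))))))
  [13] S(S(S(S(add(SSZ, mul(add(SZ, Z), add(SZ, SSZ)))))))
  [14] S(S(S(S(S(add(SZ, mul(add(SZ, Z), add(SZ, SSZ))))))))
  [15] S(S(S(S(S(S(add(Z, mul(add(SZ, Z), add(SZ, SSZ)))))))))
  [16] S(S(S(S(S(S(mul(add(SZ, Z), add(SZ, SSZ))))))))
  [17] S(S(S(S(S(S(mul(S(add(Z, Z)), add(SZ, SSZ))))))))
  [18] S(S(S(S(S(S(add(add(SZ, SSZ), mul(add(Z, Z), add(SZ, SSZ)))))))))
  [19] S(S(S(S(S(S(add(S(add(Z, SSZ)), mul(add(Z, Z), add(SZ, SSZ)))))))))
  [20] S(S(S(S(S(S(S(add(add(Z, SSZ), mul(add(Z, Z), add(SZ, SSZ))))))))))
  [21] S(S(S(S(S(S(S(add(SSZ, mul(add(Z, Z), add(SZ, SSZ))))))))))
  [22] S(S(S(S(S(S(S(S(add(SZ, mul(add(Z, Z), add(SZ, SSZ)))))))))))
  [23] S(S(S(S(S(S(S(S(S(add(Z, mul(add(Z, Z), add(SZ, SSZ))))))))))))
  [24] S(S(S(S(S(S(S(S(S(mul(add(Z, Z), add(SZ, SSZ)))))))))))
  [25] S(S(S(S(S(S(S(S(S(mul(Z, add(SZ, SSZ)))))))))))
  [26] S^9(Z)

Term B:
  start: add(add(mul(SSSZ, SSSZ), mul(Z, Z)), Z)
  [1] add(add(add(SSSZ, mul(SSZ, SSSZ)), mul(Z, Z)), Z)
  [2] add(add(S(add(SSZ, mul(SSZ, SSSZ))), mul(Z, Z)), Z)
  [3] add(S(add(add(SSZ, mul(SSZ, SSSZ)), mul(Z, Z))), Z)
  [4] S(add(add(add(SSZ, mul(SSZ, SSSZ)), mul(Z, Z)), Z))
  [5] S(add(add(S(add(SZ, mul(SSZ, SSSZ))), mul(Z, Z)), Z))
  [6] S(add(S(add(add(SZ, mul(SSZ, SSSZ)), mul(Z, Z))), Z))
  [7] S(S(add(add(add(SZ, mul(SSZ, SSSZ)), mul(Z, Z)), Z)))
  [8] S(S(add(add(S(add(Z, mul(SSZ, SSSZ))), mul(Z, Z)), Z)))
  [9] S(S(add(S(add(add(Z, mul(SSZ, SSSZ)), mul(Z, Z))), Z)))
  [10] S(S(S(add(add(add(Z, mul(SSZ, SSSZ)), mul(Z, Z)), Z))))
  [11] S(S(S(add(add(mul(SSZ, SSSZ), mul(Z, Z)), Z))))
  [12] S(S(S(add(add(add(SSSZ, mul(SZ, SSSZ)), mul(Z, Z)), Z))))
  [13] S(S(S(add(add(S(add(SSZ, mul(SZ, SSSZ))), mul(Z, Z)), Z))))
  [14] S(S(S(add(S(add(add(SSZ, mul(SZ, SSSZ)), mul(Z, Z))), Z))))
  [15] S(S(S(S(add(add(add(SSZ, mul(SZ, SSSZ)), mul(Z, Z)), Z)))))
  [16] S(S(S(S(add(add(S(add(SZ, mul(SZ, SSSZ))), mul(Z, Z)), Z)))))
  [17] S(S(S(S(add(S(add(add(SZ, mul(SZ, SSSZ)), mul(Z, Z))), Z)))))
  [18] S(S(S(S(S(add(add(add(SZ, mul(SZ, SSSZ)), mul(Z, Z)), Z))))))
  [19] S(S(S(S(S(add(add(S(add(Z, mul(SZ, SSSZ))), mul(Z, Z)), Z))))))
  [20] S(S(S(S(S(add(S(add(add(Z, mul(SZ, SSSZ)), mul(Z, Z))), Z))))))
  [21] S(S(S(S(S(S(add(add(add(Z, mul(SZ, SSSZ)), mul(Z, Z)), Z)))))))
  [22] S(S(S(S(S(S(add(add(mul(SZ, SSSZ), mul(Z, Z)), Z)))))))
  [23] S(S(S(S(S(S(add(add(add(SSSZ, mul(Z, SSSZ)), mul(Z, Z)), Z)))))))
  [24] S(S(S(S(S(S(add(add(S(add(SSZ, mul(Z, SSSZ))), mul(Z, Z)), Z)))))))
  [25] S(S(S(S(S(S(add(S(add(add(SSZ, mul(Z, SSSZ)), mul(Z, Z))), Z)))))))
  [26] S(S(S(S(S(S(S(add(add(add(SSZ, mul(Z, SSSZ)), mul(Z, Z)), Z))))))))
  [27] S(S(S(S(S(S(S(add(add(S(add(SZ, mul(Z, SSSZ))), mul(Z, Z)), Z))))))))
  [28] S(S(S(S(S(S(S(add(S(add(add(SZ, mul(Z, SSSZ)), mul(Z, Z))), Z))))))))
  [29] S(S(S(S(S(S(S(S(add(add(add(SZ, mul(Z, SSSZ)), mul(Z, Z)), Z)))))))))
  [30] S(S(S(S(S(S(S(S(add(add(S(add(Z, mul(Z, SSSZ))), mul(Z, Z)), Z)))))))))
  [31] S(S(S(S(S(S(S(S(add(S(add(add(Z, mul(Z, SSSZ)), mul(Z, Z))), Z)))))))))
  [32] S(S(S(S(S(S(S(S(S(add(add(add(Z, mul(Z, SSSZ)), mul(Z, Z)), Z))))))))))
  [33] S(S(S(S(S(S(S(S(S(add(add(mul(Z, SSSZ), mul(Z, Z)), Z))))))))))
  [34] S(S(S(S(S(S(S(S(S(add(add(Z, mul(Z, Z)), Z))))))))))
  [35] S(S(S(S(S(S(S(S(S(add(mul(Z, Z), Z))))))))))
  [36] S(S(S(S(S(S(S(S(S(add(Z, Z))))))))))
  [37] S^9(Z)

Answer: SAME — A ⇓ S^9(Z), B ⇓ S^9(Z)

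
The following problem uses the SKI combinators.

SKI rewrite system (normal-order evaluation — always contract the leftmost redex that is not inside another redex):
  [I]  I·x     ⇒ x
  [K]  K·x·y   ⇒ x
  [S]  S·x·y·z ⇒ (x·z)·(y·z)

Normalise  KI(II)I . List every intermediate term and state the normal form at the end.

Answer: normal form = I  (in 2 steps)

Derivation:
  start: KI(II)I
  step 1: II
  step 2: I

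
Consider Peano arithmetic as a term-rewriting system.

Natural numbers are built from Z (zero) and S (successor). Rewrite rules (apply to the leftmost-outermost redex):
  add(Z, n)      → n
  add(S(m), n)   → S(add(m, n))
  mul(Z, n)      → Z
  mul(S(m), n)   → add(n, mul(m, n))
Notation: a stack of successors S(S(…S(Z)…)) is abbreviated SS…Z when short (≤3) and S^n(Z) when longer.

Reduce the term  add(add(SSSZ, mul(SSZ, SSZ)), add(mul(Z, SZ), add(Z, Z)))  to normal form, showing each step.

  start: add(add(SSSZ, mul(SSZ, SSZ)), add(mul(Z, SZ), add(Z, Z)))
  step 1: add(S(add(SSZ, mul(SSZ, SSZ))), add(mul(Z, SZ), add(Z, Z)))
  step 2: S(add(add(SSZ, mul(SSZ, SSZ)), add(mul(Z, SZ), add(Z, Z))))
  step 3: S(add(S(add(SZ, mul(SSZ, SSZ))), add(mul(Z, SZ), add(Z, Z))))
  step 4: S(S(add(add(SZ, mul(SSZ, SSZ)), add(mul(Z, SZ), add(Z, Z)))))
  step 5: S(S(add(S(add(Z, mul(SSZ, SSZ))), add(mul(Z, SZ), add(Z, Z)))))
  step 6: S(S(S(add(add(Z, mul(SSZ, SSZ)), add(mul(Z, SZ), add(Z, Z))))))
  step 7: S(S(S(add(mul(SSZ, SSZ), add(mul(Z, SZ), add(Z, Z))))))
  step 8: S(S(S(add(add(SSZ, mul(SZ, SSZ)), add(mul(Z, SZ), add(Z, Z))))))
  step 9: S(S(S(add(S(add(SZ, mul(SZ, SSZ))), add(mul(Z, SZ), add(Z, Z))))))
  step 10: S(S(S(S(add(add(SZ, mul(SZ, SSZ)), add(mul(Z, SZ), add(Z, Z)))))))
  step 11: S(S(S(S(add(S(add(Z, mul(SZ, SSZ))), add(mul(Z, SZ), add(Z, Z)))))))
  step 12: S(S(S(S(S(add(add(Z, mul(SZ, SSZ)), add(mul(Z, SZ), add(Z, Z))))))))
  step 13: S(S(S(S(S(add(mul(SZ, SSZ), add(mul(Z, SZ), add(Z, Z))))))))
  step 14: S(S(S(S(S(add(add(SSZ, mul(Z, SSZ)), add(mul(Z, SZ), add(Z, Z))))))))
  step 15: S(S(S(S(S(add(S(add(SZ, mul(Z, SSZ))), add(mul(Z, SZ), add(Z, Z))))))))
  step 16: S(S(S(S(S(S(add(add(SZ, mul(Z, SSZ)), add(mul(Z, SZ), add(Z, Z)))))))))
  step 17: S(S(S(S(S(S(add(S(add(Z, mul(Z, SSZ))), add(mul(Z, SZ), add(Z, Z)))))))))
  step 18: S(S(S(S(S(S(S(add(add(Z, mul(Z, SSZ)), add(mul(Z, SZ), add(Z, Z))))))))))
  step 19: S(S(S(S(S(S(S(add(mul(Z, SSZ), add(mul(Z, SZ), add(Z, Z))))))))))
  step 20: S(S(S(S(S(S(S(add(Z, add(mul(Z, SZ), add(Z, Z))))))))))
  step 21: S(S(S(S(S(S(S(add(mul(Z, SZ), add(Z, Z)))))))))
  step 22: S(S(S(S(S(S(S(add(Z, add(Z, Z)))))))))
  step 23: S(S(S(S(S(S(S(add(Z, Z))))))))
  step 24: S^7(Z)

Answer: normal form = S^7(Z)  (in 24 steps)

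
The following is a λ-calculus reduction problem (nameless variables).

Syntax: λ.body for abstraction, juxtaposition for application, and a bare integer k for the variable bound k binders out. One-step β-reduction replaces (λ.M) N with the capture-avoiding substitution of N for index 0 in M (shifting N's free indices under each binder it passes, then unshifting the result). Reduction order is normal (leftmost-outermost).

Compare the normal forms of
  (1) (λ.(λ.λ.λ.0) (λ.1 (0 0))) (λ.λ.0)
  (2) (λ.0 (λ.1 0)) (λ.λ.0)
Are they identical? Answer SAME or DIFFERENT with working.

Term A:
  start: (λ.(λ.λ.λ.0) (λ.1 (0 0))) (λ.λ.0)
  [1] (λ.λ.λ.0) (λ.(λ.λ.0) (0 0))
  [2] λ.λ.0

Term B:
  start: (λ.0 (λ.1 0)) (λ.λ.0)
  [1] (λ.λ.0) (λ.(λ.λ.0) 0)
  [2] λ.0

Answer: DIFFERENT — A ⇓ λ.λ.0, B ⇓ λ.0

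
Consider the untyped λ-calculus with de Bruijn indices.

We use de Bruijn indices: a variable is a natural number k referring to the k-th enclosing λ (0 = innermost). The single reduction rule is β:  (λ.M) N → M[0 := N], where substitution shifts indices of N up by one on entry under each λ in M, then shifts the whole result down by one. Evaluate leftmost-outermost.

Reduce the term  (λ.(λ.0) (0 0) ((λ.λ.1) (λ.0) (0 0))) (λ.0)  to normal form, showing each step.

Answer: normal form = λ.0  (in 6 steps)

Reduction:
  start: (λ.(λ.0) (0 0) ((λ.λ.1) (λ.0) (0 0))) (λ.0)
  step 1: (λ.0) ((λ.0) (λ.0)) ((λ.λ.1) (λ.0) ((λ.0) (λ.0)))
  step 2: (λ.0) (λ.0) ((λ.λ.1) (λ.0) ((λ.0) (λ.0)))
  step 3: (λ.0) ((λ.λ.1) (λ.0) ((λ.0) (λ.0)))
  step 4: (λ.λ.1) (λ.0) ((λ.0) (λ.0))
  step 5: (λ.λ.0) ((λ.0) (λ.0))
  step 6: λ.0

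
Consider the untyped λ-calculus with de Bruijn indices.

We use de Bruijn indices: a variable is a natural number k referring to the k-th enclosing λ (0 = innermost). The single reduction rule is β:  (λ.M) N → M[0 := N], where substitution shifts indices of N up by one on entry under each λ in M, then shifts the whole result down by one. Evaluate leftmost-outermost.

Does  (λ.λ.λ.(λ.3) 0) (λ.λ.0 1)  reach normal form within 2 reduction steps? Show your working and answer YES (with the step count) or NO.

Answer: YES — reaches normal form λ.λ.λ.λ.0 1 in 2 ≤ 2 steps

Derivation:
  start: (λ.λ.λ.(λ.3) 0) (λ.λ.0 1)
  step 1: λ.λ.(λ.λ.λ.0 1) 0
  step 2: λ.λ.λ.λ.0 1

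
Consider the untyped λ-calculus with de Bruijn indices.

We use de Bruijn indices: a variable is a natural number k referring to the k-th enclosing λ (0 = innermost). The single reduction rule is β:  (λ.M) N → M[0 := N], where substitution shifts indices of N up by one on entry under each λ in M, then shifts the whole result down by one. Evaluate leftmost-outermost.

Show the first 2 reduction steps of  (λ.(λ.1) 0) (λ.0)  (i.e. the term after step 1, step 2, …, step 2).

Answer: after 2 steps: λ.0

Derivation:
  start: (λ.(λ.1) 0) (λ.0)
  [1] (λ.λ.0) (λ.0)
  [2] λ.0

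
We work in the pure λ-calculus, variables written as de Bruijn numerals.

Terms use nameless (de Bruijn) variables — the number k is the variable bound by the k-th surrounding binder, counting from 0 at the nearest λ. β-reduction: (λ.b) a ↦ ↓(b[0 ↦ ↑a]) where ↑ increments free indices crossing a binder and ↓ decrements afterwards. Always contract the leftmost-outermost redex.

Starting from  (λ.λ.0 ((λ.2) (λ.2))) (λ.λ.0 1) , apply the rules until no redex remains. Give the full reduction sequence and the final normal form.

Answer: normal form = λ.0 (λ.λ.0 1)  (in 2 steps)

Working:
  start: (λ.λ.0 ((λ.2) (λ.2))) (λ.λ.0 1)
  [1] λ.0 ((λ.λ.λ.0 1) (λ.λ.λ.0 1))
  [2] λ.0 (λ.λ.0 1)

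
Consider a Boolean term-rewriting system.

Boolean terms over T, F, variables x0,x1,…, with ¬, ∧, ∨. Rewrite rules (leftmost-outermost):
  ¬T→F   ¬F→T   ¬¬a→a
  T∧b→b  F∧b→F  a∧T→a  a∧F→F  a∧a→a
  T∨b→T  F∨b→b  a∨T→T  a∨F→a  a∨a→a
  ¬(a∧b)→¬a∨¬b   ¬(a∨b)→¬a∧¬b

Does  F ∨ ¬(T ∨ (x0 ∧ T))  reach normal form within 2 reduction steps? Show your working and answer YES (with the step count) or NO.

Answer: NO — after 2 steps the term is ¬T ∧ ¬(x0 ∧ T), not yet normal

Reduction:
  start: F ∨ ¬(T ∨ (x0 ∧ T))
  step 1: ¬(T ∨ (x0 ∧ T))
  step 2: ¬T ∧ ¬(x0 ∧ T)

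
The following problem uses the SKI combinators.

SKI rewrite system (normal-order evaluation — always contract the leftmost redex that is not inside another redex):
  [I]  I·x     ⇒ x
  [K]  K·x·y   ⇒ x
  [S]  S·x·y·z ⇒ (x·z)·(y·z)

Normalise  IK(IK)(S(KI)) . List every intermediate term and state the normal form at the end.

Answer: normal form = K  (in 3 steps)

Working:
  start: IK(IK)(S(KI))
  →1  K(IK)(S(KI))
  →2  IK
  →3  K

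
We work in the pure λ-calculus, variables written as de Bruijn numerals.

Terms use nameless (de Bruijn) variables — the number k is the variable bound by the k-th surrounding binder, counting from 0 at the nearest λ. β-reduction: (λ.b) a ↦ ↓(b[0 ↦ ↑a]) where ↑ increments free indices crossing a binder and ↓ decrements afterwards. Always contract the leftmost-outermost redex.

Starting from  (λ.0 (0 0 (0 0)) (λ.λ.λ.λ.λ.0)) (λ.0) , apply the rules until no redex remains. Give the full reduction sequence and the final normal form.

  start: (λ.0 (0 0 (0 0)) (λ.λ.λ.λ.λ.0)) (λ.0)
  [1] (λ.0) ((λ.0) (λ.0) ((λ.0) (λ.0))) (λ.λ.λ.λ.λ.0)
  [2] (λ.0) (λ.0) ((λ.0) (λ.0)) (λ.λ.λ.λ.λ.0)
  [3] (λ.0) ((λ.0) (λ.0)) (λ.λ.λ.λ.λ.0)
  [4] (λ.0) (λ.0) (λ.λ.λ.λ.λ.0)
  [5] (λ.0) (λ.λ.λ.λ.λ.0)
  [6] λ.λ.λ.λ.λ.0

Answer: normal form = λ.λ.λ.λ.λ.0  (in 6 steps)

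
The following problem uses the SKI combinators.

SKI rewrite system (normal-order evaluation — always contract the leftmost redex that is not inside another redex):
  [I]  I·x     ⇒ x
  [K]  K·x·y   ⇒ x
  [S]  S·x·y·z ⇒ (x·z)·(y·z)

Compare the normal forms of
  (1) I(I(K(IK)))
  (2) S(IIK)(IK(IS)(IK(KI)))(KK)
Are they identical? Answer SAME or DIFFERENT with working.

Term A:
  start: I(I(K(IK)))
  step 1: I(K(IK))
  step 2: K(IK)
  step 3: KK

Term B:
  start: S(IIK)(IK(IS)(IK(KI)))(KK)
  step 1: IIK(KK)(IK(IS)(IK(KI))(KK))
  step 2: IK(KK)(IK(IS)(IK(KI))(KK))
  step 3: K(KK)(IK(IS)(IK(KI))(KK))
  step 4: KK

Answer: SAME — A ⇓ KK, B ⇓ KK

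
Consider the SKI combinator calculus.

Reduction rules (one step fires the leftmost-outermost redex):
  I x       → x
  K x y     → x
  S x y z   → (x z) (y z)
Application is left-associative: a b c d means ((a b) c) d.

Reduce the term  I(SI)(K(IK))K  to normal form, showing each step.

  start: I(SI)(K(IK))K
  step 1: SI(K(IK))K
  step 2: IK(K(IK)K)
  step 3: K(K(IK)K)
  step 4: K(IK)
  step 5: KK

Answer: normal form = KK  (in 5 steps)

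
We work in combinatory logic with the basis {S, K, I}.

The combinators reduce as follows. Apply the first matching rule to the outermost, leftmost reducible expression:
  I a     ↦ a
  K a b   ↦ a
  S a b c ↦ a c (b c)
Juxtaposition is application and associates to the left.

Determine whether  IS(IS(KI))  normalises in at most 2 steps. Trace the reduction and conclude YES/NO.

Answer: YES — reaches normal form S(S(KI)) in 2 ≤ 2 steps

Working:
  start: IS(IS(KI))
  [1] S(IS(KI))
  [2] S(S(KI))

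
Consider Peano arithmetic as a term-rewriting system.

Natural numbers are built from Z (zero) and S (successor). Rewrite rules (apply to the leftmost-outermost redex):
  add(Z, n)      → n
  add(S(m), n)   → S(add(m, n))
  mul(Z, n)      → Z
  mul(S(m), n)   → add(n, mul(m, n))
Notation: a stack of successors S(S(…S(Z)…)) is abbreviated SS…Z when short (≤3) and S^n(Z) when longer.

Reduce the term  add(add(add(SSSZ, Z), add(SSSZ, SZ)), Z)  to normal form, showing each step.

  start: add(add(add(SSSZ, Z), add(SSSZ, SZ)), Z)
  →1  add(add(S(add(SSZ, Z)), add(SSSZ, SZ)), Z)
  →2  add(S(add(add(SSZ, Z), add(SSSZ, SZ))), Z)
  →3  S(add(add(add(SSZ, Z), add(SSSZ, SZ)), Z))
  →4  S(add(add(S(add(SZ, Z)), add(SSSZ, SZ)), Z))
  →5  S(add(S(add(add(SZ, Z), add(SSSZ, SZ))), Z))
  →6  S(S(add(add(add(SZ, Z), add(SSSZ, SZ)), Z)))
  →7  S(S(add(add(S(add(Z, Z)), add(SSSZ, SZ)), Z)))
  →8  S(S(add(S(add(add(Z, Z), add(SSSZ, SZ))), Z)))
  →9  S(S(S(add(add(add(Z, Z), add(SSSZ, SZ)), Z))))
  →10  S(S(S(add(add(Z, add(SSSZ, SZ)), Z))))
  →11  S(S(S(add(add(SSSZ, SZ), Z))))
  →12  S(S(S(add(S(add(SSZ, SZ)), Z))))
  →13  S(S(S(S(add(add(SSZ, SZ), Z)))))
  →14  S(S(S(S(add(S(add(SZ, SZ)), Z)))))
  →15  S(S(S(S(S(add(add(SZ, SZ), Z))))))
  →16  S(S(S(S(S(add(S(add(Z, SZ)), Z))))))
  →17  S(S(S(S(S(S(add(add(Z, SZ), Z)))))))
  →18  S(S(S(S(S(S(add(SZ, Z)))))))
  →19  S(S(S(S(S(S(S(add(Z, Z))))))))
  →20  S^7(Z)

Answer: normal form = S^7(Z)  (in 20 steps)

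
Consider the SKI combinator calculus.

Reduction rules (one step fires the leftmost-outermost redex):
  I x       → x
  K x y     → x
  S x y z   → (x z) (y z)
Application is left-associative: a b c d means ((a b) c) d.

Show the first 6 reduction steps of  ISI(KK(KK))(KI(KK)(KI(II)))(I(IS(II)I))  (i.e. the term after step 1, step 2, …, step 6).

Answer: after 6 steps: I(KK(KK)(KI(KK)(KI(II))))(I(IS(II)I))

Reduction:
  start: ISI(KK(KK))(KI(KK)(KI(II)))(I(IS(II)I))
  [1] SI(KK(KK))(KI(KK)(KI(II)))(I(IS(II)I))
  [2] I(KI(KK)(KI(II)))(KK(KK)(KI(KK)(KI(II))))(I(IS(II)I))
  [3] KI(KK)(KI(II))(KK(KK)(KI(KK)(KI(II))))(I(IS(II)I))
  [4] I(KI(II))(KK(KK)(KI(KK)(KI(II))))(I(IS(II)I))
  [5] KI(II)(KK(KK)(KI(KK)(KI(II))))(I(IS(II)I))
  [6] I(KK(KK)(KI(KK)(KI(II))))(I(IS(II)I))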